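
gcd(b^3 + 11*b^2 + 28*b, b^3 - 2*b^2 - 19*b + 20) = b + 4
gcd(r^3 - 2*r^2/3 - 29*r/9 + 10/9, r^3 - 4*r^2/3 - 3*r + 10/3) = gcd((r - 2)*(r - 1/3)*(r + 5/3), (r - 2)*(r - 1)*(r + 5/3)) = r^2 - r/3 - 10/3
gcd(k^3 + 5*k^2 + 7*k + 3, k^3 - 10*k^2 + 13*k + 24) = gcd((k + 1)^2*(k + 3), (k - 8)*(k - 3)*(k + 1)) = k + 1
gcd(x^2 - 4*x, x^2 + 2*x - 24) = x - 4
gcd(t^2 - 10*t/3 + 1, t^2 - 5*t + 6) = t - 3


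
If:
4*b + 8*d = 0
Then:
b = -2*d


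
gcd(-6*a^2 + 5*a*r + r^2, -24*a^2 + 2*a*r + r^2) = 6*a + r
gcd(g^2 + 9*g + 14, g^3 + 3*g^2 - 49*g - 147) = g + 7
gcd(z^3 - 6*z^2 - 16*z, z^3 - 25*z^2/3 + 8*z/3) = z^2 - 8*z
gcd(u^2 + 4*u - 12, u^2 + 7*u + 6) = u + 6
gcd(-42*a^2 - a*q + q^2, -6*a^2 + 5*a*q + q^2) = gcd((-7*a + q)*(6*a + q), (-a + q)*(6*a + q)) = 6*a + q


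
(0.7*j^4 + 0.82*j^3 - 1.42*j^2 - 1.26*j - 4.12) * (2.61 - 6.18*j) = -4.326*j^5 - 3.2406*j^4 + 10.9158*j^3 + 4.0806*j^2 + 22.173*j - 10.7532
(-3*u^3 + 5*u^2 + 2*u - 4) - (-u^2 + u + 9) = -3*u^3 + 6*u^2 + u - 13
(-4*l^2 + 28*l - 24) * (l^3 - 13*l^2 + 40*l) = -4*l^5 + 80*l^4 - 548*l^3 + 1432*l^2 - 960*l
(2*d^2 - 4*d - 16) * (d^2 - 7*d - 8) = 2*d^4 - 18*d^3 - 4*d^2 + 144*d + 128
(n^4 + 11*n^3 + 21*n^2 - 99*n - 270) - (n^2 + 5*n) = n^4 + 11*n^3 + 20*n^2 - 104*n - 270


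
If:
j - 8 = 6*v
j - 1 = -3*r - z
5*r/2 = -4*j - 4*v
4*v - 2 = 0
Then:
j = 11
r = -92/5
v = 1/2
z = 226/5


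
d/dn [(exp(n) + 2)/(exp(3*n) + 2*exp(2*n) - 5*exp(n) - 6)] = (-(exp(n) + 2)*(3*exp(2*n) + 4*exp(n) - 5) + exp(3*n) + 2*exp(2*n) - 5*exp(n) - 6)*exp(n)/(exp(3*n) + 2*exp(2*n) - 5*exp(n) - 6)^2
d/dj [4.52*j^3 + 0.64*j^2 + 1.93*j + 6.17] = 13.56*j^2 + 1.28*j + 1.93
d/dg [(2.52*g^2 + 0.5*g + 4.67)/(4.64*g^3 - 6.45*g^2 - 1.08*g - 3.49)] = (-11.6928*g^4 - 4.64*g^3 - 64.503*g^2 + 42.6534*g + 3.2986)/(21.5296*g^6 - 59.856*g^5 + 31.5801*g^4 - 18.4552*g^3 + 46.1874*g^2 + 7.5384*g + 12.1801)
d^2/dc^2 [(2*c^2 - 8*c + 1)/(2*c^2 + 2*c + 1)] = 40*(-2*c^3 + 3*c + 1)/(8*c^6 + 24*c^5 + 36*c^4 + 32*c^3 + 18*c^2 + 6*c + 1)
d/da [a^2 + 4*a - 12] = 2*a + 4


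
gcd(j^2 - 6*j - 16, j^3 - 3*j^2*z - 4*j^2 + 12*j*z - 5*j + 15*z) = 1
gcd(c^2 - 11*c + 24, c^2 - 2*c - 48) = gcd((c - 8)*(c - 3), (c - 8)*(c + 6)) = c - 8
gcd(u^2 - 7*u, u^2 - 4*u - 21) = u - 7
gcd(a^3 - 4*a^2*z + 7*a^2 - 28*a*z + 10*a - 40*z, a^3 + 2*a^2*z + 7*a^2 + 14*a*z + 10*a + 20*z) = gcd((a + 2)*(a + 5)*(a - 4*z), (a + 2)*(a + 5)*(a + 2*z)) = a^2 + 7*a + 10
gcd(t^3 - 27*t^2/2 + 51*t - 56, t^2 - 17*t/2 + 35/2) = t - 7/2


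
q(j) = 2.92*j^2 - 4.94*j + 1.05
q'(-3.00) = -22.46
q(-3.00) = 42.15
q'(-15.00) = -92.54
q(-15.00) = 732.15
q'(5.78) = 28.82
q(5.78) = 70.05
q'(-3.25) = -23.92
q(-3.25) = 47.95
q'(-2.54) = -19.77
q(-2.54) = 32.44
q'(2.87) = 11.82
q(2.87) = 10.92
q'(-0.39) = -7.22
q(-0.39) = 3.42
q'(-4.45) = -30.93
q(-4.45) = 80.86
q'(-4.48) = -31.10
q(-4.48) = 81.79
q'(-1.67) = -14.69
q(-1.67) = 17.44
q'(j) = 5.84*j - 4.94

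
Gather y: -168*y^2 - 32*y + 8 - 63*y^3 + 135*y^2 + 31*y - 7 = -63*y^3 - 33*y^2 - y + 1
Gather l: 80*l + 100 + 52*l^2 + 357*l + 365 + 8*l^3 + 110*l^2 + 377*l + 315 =8*l^3 + 162*l^2 + 814*l + 780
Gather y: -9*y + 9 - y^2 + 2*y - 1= -y^2 - 7*y + 8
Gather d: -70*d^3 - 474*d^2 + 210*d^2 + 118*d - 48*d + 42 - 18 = -70*d^3 - 264*d^2 + 70*d + 24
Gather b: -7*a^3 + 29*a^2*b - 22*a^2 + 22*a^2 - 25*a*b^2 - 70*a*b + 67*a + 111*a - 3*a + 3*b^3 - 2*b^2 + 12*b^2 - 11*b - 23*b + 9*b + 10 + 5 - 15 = -7*a^3 + 175*a + 3*b^3 + b^2*(10 - 25*a) + b*(29*a^2 - 70*a - 25)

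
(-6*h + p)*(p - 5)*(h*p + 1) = -6*h^2*p^2 + 30*h^2*p + h*p^3 - 5*h*p^2 - 6*h*p + 30*h + p^2 - 5*p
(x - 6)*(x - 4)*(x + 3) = x^3 - 7*x^2 - 6*x + 72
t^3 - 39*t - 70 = (t - 7)*(t + 2)*(t + 5)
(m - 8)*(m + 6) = m^2 - 2*m - 48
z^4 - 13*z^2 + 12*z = z*(z - 3)*(z - 1)*(z + 4)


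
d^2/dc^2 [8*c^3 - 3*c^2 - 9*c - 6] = 48*c - 6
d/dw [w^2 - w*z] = 2*w - z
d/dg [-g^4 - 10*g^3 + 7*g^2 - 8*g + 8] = -4*g^3 - 30*g^2 + 14*g - 8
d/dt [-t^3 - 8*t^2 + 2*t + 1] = -3*t^2 - 16*t + 2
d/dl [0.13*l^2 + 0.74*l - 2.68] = 0.26*l + 0.74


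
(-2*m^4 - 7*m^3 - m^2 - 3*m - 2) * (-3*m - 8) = 6*m^5 + 37*m^4 + 59*m^3 + 17*m^2 + 30*m + 16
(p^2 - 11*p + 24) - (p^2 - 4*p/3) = 24 - 29*p/3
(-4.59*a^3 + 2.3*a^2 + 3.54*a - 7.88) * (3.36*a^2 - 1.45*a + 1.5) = -15.4224*a^5 + 14.3835*a^4 + 1.6744*a^3 - 28.1598*a^2 + 16.736*a - 11.82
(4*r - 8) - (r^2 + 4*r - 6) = -r^2 - 2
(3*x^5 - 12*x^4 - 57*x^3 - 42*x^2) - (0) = 3*x^5 - 12*x^4 - 57*x^3 - 42*x^2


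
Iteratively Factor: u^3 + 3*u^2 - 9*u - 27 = (u + 3)*(u^2 - 9) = (u - 3)*(u + 3)*(u + 3)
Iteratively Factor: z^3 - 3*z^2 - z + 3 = (z - 1)*(z^2 - 2*z - 3) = (z - 1)*(z + 1)*(z - 3)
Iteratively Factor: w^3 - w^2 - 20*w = (w - 5)*(w^2 + 4*w) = (w - 5)*(w + 4)*(w)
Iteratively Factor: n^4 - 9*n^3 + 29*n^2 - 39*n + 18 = (n - 3)*(n^3 - 6*n^2 + 11*n - 6) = (n - 3)*(n - 2)*(n^2 - 4*n + 3) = (n - 3)^2*(n - 2)*(n - 1)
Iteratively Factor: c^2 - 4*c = (c - 4)*(c)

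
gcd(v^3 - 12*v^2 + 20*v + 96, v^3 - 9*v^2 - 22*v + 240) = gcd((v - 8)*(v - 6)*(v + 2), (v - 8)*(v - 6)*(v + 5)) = v^2 - 14*v + 48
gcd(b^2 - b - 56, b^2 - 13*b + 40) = b - 8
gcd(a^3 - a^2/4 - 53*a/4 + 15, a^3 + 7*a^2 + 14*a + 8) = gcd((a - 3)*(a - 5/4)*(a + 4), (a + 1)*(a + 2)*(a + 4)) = a + 4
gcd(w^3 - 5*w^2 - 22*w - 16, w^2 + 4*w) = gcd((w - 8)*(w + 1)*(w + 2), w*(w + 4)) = 1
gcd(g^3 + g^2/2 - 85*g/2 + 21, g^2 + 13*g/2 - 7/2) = g^2 + 13*g/2 - 7/2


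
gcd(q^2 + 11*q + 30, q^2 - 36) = q + 6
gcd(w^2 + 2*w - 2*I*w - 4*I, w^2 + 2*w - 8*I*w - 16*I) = w + 2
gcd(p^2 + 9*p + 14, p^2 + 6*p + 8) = p + 2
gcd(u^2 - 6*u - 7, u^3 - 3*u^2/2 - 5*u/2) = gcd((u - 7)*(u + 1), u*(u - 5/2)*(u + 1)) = u + 1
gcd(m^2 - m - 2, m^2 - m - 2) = m^2 - m - 2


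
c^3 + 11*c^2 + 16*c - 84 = (c - 2)*(c + 6)*(c + 7)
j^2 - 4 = (j - 2)*(j + 2)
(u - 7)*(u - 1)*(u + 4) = u^3 - 4*u^2 - 25*u + 28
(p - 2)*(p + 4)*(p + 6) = p^3 + 8*p^2 + 4*p - 48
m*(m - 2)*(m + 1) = m^3 - m^2 - 2*m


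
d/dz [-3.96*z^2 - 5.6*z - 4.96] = -7.92*z - 5.6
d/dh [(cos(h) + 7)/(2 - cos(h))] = -9*sin(h)/(cos(h) - 2)^2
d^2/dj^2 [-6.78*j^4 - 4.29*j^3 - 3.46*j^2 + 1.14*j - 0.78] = -81.36*j^2 - 25.74*j - 6.92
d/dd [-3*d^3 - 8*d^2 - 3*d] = -9*d^2 - 16*d - 3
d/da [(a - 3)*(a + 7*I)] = 2*a - 3 + 7*I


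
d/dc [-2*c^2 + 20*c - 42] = 20 - 4*c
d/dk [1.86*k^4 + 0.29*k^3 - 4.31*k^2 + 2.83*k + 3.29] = 7.44*k^3 + 0.87*k^2 - 8.62*k + 2.83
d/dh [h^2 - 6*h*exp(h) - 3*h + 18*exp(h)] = -6*h*exp(h) + 2*h + 12*exp(h) - 3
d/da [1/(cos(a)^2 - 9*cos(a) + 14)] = (2*cos(a) - 9)*sin(a)/(cos(a)^2 - 9*cos(a) + 14)^2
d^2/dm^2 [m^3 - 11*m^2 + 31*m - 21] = 6*m - 22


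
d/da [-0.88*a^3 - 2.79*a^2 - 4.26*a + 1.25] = -2.64*a^2 - 5.58*a - 4.26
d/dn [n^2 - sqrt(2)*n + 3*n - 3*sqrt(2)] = 2*n - sqrt(2) + 3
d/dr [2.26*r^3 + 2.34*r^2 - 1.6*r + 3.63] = 6.78*r^2 + 4.68*r - 1.6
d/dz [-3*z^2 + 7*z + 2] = 7 - 6*z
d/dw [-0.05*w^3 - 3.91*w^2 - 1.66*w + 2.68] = -0.15*w^2 - 7.82*w - 1.66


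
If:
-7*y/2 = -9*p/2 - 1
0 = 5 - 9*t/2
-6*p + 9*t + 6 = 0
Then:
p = 8/3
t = 10/9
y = 26/7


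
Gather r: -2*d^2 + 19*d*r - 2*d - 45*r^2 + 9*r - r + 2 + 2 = -2*d^2 - 2*d - 45*r^2 + r*(19*d + 8) + 4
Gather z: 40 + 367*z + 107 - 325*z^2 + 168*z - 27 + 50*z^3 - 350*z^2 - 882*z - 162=50*z^3 - 675*z^2 - 347*z - 42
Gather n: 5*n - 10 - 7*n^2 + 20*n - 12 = -7*n^2 + 25*n - 22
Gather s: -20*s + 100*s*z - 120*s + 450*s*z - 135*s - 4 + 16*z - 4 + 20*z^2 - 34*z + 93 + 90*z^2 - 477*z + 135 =s*(550*z - 275) + 110*z^2 - 495*z + 220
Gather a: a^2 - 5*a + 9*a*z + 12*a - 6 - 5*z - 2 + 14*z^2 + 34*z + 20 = a^2 + a*(9*z + 7) + 14*z^2 + 29*z + 12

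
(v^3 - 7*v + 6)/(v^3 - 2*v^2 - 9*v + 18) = (v - 1)/(v - 3)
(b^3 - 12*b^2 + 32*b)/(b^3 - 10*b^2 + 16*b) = (b - 4)/(b - 2)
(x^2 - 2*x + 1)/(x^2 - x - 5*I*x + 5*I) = (x - 1)/(x - 5*I)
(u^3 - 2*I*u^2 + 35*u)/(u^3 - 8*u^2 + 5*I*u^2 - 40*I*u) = (u - 7*I)/(u - 8)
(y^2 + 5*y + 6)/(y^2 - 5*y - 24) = (y + 2)/(y - 8)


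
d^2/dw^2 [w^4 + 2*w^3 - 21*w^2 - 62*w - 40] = 12*w^2 + 12*w - 42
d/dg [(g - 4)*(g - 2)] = 2*g - 6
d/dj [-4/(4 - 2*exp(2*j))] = -4*exp(2*j)/(exp(2*j) - 2)^2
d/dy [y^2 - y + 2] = 2*y - 1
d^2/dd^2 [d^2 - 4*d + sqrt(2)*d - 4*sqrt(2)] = 2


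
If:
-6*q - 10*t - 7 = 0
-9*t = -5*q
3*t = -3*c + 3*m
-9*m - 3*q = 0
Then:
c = 7/13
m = 21/104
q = -63/104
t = -35/104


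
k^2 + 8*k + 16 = (k + 4)^2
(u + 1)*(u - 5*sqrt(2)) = u^2 - 5*sqrt(2)*u + u - 5*sqrt(2)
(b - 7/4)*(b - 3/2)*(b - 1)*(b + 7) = b^4 + 11*b^3/4 - 191*b^2/8 + 77*b/2 - 147/8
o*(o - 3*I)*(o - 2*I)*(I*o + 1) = I*o^4 + 6*o^3 - 11*I*o^2 - 6*o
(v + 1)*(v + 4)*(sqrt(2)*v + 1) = sqrt(2)*v^3 + v^2 + 5*sqrt(2)*v^2 + 5*v + 4*sqrt(2)*v + 4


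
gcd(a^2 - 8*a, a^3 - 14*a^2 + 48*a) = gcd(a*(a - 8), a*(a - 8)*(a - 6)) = a^2 - 8*a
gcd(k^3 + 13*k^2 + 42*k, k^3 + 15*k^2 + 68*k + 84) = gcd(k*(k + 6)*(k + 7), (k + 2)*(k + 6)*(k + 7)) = k^2 + 13*k + 42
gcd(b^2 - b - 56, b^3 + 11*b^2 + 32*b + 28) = b + 7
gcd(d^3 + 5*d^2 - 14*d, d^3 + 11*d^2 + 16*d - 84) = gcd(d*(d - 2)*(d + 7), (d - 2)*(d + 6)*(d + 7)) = d^2 + 5*d - 14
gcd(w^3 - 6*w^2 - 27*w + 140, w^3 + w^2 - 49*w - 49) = w - 7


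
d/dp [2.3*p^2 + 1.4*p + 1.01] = 4.6*p + 1.4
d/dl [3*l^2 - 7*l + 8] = 6*l - 7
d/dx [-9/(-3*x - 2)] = -27/(3*x + 2)^2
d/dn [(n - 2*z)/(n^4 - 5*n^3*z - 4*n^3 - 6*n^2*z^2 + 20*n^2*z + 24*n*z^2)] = (n*(n^3 - 5*n^2*z - 4*n^2 - 6*n*z^2 + 20*n*z + 24*z^2) - (n - 2*z)*(4*n^3 - 15*n^2*z - 12*n^2 - 12*n*z^2 + 40*n*z + 24*z^2))/(n^2*(n^3 - 5*n^2*z - 4*n^2 - 6*n*z^2 + 20*n*z + 24*z^2)^2)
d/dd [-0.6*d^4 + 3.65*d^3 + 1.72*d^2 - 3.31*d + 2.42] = -2.4*d^3 + 10.95*d^2 + 3.44*d - 3.31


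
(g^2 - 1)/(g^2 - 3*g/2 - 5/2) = 2*(g - 1)/(2*g - 5)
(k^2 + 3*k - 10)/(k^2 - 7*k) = (k^2 + 3*k - 10)/(k*(k - 7))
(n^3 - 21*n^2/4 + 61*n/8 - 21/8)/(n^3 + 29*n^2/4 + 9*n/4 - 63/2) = (2*n^2 - 7*n + 3)/(2*(n^2 + 9*n + 18))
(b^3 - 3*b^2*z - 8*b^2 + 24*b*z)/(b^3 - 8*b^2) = (b - 3*z)/b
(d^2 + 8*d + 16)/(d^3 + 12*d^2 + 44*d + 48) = (d + 4)/(d^2 + 8*d + 12)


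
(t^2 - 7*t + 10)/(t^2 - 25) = (t - 2)/(t + 5)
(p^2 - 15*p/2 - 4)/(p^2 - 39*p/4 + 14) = 2*(2*p + 1)/(4*p - 7)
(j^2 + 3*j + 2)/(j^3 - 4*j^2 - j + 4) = (j + 2)/(j^2 - 5*j + 4)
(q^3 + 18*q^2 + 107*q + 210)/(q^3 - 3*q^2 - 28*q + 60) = (q^2 + 13*q + 42)/(q^2 - 8*q + 12)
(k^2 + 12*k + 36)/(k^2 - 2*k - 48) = (k + 6)/(k - 8)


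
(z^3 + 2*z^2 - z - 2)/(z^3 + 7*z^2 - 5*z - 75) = (z^3 + 2*z^2 - z - 2)/(z^3 + 7*z^2 - 5*z - 75)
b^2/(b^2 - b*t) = b/(b - t)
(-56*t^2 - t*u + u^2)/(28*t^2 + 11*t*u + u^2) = (-8*t + u)/(4*t + u)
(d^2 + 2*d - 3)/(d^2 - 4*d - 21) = (d - 1)/(d - 7)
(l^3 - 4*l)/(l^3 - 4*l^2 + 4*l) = (l + 2)/(l - 2)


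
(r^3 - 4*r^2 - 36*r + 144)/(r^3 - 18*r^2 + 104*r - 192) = (r + 6)/(r - 8)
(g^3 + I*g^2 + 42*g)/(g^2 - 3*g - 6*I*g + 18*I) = g*(g + 7*I)/(g - 3)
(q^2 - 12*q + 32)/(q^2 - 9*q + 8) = (q - 4)/(q - 1)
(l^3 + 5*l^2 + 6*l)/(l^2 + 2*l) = l + 3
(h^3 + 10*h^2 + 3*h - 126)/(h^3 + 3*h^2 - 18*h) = (h + 7)/h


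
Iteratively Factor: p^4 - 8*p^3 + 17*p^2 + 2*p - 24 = (p - 3)*(p^3 - 5*p^2 + 2*p + 8) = (p - 3)*(p - 2)*(p^2 - 3*p - 4) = (p - 4)*(p - 3)*(p - 2)*(p + 1)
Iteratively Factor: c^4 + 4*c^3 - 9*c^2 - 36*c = (c - 3)*(c^3 + 7*c^2 + 12*c) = c*(c - 3)*(c^2 + 7*c + 12) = c*(c - 3)*(c + 4)*(c + 3)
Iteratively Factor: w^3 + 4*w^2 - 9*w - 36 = (w + 4)*(w^2 - 9) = (w + 3)*(w + 4)*(w - 3)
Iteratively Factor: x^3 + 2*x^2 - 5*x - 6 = (x + 1)*(x^2 + x - 6) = (x - 2)*(x + 1)*(x + 3)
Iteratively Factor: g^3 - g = (g + 1)*(g^2 - g) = (g - 1)*(g + 1)*(g)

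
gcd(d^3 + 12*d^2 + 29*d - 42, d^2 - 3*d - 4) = 1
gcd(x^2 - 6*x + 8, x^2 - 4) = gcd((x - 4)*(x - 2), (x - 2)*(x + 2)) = x - 2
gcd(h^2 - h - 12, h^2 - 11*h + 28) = h - 4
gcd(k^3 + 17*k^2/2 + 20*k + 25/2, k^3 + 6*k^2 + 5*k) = k^2 + 6*k + 5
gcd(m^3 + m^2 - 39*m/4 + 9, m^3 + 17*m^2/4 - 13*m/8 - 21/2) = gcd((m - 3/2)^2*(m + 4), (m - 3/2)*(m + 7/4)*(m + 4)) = m^2 + 5*m/2 - 6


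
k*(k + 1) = k^2 + k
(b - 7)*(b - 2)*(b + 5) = b^3 - 4*b^2 - 31*b + 70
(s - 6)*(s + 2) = s^2 - 4*s - 12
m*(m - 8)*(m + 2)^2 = m^4 - 4*m^3 - 28*m^2 - 32*m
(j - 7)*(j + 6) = j^2 - j - 42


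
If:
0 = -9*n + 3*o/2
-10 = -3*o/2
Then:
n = 10/9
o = 20/3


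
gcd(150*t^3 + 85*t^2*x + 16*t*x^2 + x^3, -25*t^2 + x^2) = 5*t + x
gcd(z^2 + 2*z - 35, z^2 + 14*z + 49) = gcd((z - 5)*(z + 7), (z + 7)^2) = z + 7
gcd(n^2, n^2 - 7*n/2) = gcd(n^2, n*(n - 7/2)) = n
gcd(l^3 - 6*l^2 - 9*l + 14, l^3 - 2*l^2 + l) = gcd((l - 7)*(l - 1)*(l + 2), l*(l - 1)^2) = l - 1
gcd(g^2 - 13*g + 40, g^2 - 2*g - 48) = g - 8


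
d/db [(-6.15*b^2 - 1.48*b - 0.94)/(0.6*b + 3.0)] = (-3.69*b^2 - 36.9*b - 3.876)/(0.36*b^2 + 3.6*b + 9.0)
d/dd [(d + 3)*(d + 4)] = 2*d + 7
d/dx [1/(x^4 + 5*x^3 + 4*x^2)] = (-4*x^2 - 15*x - 8)/(x^3*(x^2 + 5*x + 4)^2)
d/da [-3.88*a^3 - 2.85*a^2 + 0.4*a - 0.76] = -11.64*a^2 - 5.7*a + 0.4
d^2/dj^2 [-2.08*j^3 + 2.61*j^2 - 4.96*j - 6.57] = 5.22 - 12.48*j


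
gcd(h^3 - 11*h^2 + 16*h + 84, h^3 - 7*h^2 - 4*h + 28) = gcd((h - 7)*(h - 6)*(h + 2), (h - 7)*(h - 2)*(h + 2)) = h^2 - 5*h - 14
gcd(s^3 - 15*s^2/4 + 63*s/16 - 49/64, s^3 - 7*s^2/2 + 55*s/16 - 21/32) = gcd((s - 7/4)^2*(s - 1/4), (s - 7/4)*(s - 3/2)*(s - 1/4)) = s^2 - 2*s + 7/16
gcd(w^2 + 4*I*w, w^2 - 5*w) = w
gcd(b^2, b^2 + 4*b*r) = b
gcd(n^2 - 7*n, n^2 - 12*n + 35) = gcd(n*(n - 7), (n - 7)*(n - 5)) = n - 7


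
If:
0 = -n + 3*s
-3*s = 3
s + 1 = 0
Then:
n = -3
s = -1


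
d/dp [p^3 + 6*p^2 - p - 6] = 3*p^2 + 12*p - 1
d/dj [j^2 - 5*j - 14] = 2*j - 5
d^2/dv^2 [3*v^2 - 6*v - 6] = 6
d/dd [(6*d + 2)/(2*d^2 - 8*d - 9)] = 2*(6*d^2 - 24*d - 4*(d - 2)*(3*d + 1) - 27)/(-2*d^2 + 8*d + 9)^2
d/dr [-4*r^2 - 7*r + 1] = -8*r - 7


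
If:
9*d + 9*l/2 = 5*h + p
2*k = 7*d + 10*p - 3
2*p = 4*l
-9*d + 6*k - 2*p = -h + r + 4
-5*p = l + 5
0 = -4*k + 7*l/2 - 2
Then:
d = 453/308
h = 3727/1540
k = -79/88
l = -5/11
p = -10/11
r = -28313/1540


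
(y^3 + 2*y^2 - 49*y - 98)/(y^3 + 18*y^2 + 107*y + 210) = (y^2 - 5*y - 14)/(y^2 + 11*y + 30)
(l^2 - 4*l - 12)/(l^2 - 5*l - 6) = (l + 2)/(l + 1)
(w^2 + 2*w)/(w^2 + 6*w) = (w + 2)/(w + 6)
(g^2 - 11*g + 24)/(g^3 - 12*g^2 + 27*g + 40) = (g - 3)/(g^2 - 4*g - 5)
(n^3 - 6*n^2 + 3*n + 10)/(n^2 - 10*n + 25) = (n^2 - n - 2)/(n - 5)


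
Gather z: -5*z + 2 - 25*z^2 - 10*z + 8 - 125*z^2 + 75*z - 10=-150*z^2 + 60*z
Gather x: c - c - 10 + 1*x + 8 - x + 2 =0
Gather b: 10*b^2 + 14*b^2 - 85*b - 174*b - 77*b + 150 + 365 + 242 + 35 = 24*b^2 - 336*b + 792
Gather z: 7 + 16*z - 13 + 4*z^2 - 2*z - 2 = 4*z^2 + 14*z - 8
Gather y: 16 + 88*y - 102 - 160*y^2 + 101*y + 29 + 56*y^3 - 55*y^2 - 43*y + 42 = 56*y^3 - 215*y^2 + 146*y - 15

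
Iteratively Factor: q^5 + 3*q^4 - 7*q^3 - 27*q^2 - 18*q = (q + 3)*(q^4 - 7*q^2 - 6*q) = q*(q + 3)*(q^3 - 7*q - 6) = q*(q - 3)*(q + 3)*(q^2 + 3*q + 2) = q*(q - 3)*(q + 1)*(q + 3)*(q + 2)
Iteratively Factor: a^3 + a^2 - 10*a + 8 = (a - 2)*(a^2 + 3*a - 4) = (a - 2)*(a - 1)*(a + 4)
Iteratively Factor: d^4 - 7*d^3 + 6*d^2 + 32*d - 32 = (d - 4)*(d^3 - 3*d^2 - 6*d + 8) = (d - 4)*(d + 2)*(d^2 - 5*d + 4) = (d - 4)^2*(d + 2)*(d - 1)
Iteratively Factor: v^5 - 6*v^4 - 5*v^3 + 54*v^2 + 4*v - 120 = (v + 2)*(v^4 - 8*v^3 + 11*v^2 + 32*v - 60) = (v - 2)*(v + 2)*(v^3 - 6*v^2 - v + 30) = (v - 2)*(v + 2)^2*(v^2 - 8*v + 15) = (v - 5)*(v - 2)*(v + 2)^2*(v - 3)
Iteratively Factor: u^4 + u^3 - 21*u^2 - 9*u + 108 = (u + 4)*(u^3 - 3*u^2 - 9*u + 27) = (u + 3)*(u + 4)*(u^2 - 6*u + 9) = (u - 3)*(u + 3)*(u + 4)*(u - 3)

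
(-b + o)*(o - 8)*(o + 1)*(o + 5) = -b*o^3 + 2*b*o^2 + 43*b*o + 40*b + o^4 - 2*o^3 - 43*o^2 - 40*o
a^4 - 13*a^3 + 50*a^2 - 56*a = a*(a - 7)*(a - 4)*(a - 2)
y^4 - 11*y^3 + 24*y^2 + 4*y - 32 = (y - 8)*(y - 2)^2*(y + 1)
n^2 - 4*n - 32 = (n - 8)*(n + 4)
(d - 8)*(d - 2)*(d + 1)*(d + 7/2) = d^4 - 11*d^3/2 - 51*d^2/2 + 37*d + 56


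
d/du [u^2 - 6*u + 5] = 2*u - 6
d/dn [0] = 0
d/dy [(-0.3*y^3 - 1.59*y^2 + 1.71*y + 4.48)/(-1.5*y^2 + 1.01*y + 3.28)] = (0.45*y^4 - 0.606*y^3 - 1.9929*y^2 + 3.0096*y + 1.084)/(2.25*y^4 - 3.03*y^3 - 8.8199*y^2 + 6.6256*y + 10.7584)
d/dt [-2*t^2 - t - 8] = -4*t - 1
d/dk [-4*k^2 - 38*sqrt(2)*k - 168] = -8*k - 38*sqrt(2)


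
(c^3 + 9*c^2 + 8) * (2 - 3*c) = -3*c^4 - 25*c^3 + 18*c^2 - 24*c + 16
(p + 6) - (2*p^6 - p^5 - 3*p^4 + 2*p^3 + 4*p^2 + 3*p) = -2*p^6 + p^5 + 3*p^4 - 2*p^3 - 4*p^2 - 2*p + 6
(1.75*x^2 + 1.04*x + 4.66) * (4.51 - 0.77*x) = -1.3475*x^3 + 7.0917*x^2 + 1.1022*x + 21.0166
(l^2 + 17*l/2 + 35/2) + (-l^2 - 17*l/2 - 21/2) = 7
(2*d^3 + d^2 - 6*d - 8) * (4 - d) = -2*d^4 + 7*d^3 + 10*d^2 - 16*d - 32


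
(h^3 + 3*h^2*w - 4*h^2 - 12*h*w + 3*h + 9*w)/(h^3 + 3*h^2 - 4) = (h^2 + 3*h*w - 3*h - 9*w)/(h^2 + 4*h + 4)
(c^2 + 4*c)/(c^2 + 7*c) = (c + 4)/(c + 7)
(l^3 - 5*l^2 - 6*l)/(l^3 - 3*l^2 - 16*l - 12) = l/(l + 2)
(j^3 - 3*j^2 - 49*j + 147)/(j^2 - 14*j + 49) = (j^2 + 4*j - 21)/(j - 7)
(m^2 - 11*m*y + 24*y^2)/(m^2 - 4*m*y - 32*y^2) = (m - 3*y)/(m + 4*y)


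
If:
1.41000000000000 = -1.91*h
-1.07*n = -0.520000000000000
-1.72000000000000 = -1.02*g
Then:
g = 1.69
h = -0.74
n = 0.49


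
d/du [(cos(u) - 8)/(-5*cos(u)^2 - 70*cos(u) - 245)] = (23 - cos(u))*sin(u)/(5*(cos(u) + 7)^3)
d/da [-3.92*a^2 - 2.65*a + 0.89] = -7.84*a - 2.65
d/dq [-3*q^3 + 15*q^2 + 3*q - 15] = -9*q^2 + 30*q + 3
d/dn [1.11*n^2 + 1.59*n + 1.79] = 2.22*n + 1.59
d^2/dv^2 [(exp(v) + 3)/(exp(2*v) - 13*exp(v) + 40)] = (exp(4*v) + 25*exp(3*v) - 357*exp(2*v) + 547*exp(v) + 3160)*exp(v)/(exp(6*v) - 39*exp(5*v) + 627*exp(4*v) - 5317*exp(3*v) + 25080*exp(2*v) - 62400*exp(v) + 64000)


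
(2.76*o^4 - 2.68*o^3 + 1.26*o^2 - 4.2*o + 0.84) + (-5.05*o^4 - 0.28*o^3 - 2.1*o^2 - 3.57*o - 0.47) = -2.29*o^4 - 2.96*o^3 - 0.84*o^2 - 7.77*o + 0.37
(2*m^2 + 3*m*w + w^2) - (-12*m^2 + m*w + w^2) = 14*m^2 + 2*m*w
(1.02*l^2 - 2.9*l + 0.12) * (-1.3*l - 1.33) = -1.326*l^3 + 2.4134*l^2 + 3.701*l - 0.1596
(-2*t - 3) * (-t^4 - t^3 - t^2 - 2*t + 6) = 2*t^5 + 5*t^4 + 5*t^3 + 7*t^2 - 6*t - 18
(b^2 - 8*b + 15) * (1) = b^2 - 8*b + 15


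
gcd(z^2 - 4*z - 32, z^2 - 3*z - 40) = z - 8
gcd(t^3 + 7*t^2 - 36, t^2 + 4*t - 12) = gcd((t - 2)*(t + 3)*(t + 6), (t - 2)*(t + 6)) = t^2 + 4*t - 12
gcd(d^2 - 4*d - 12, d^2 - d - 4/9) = 1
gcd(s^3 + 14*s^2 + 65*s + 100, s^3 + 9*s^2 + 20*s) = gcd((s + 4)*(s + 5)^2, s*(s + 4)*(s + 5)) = s^2 + 9*s + 20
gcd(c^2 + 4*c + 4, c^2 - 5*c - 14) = c + 2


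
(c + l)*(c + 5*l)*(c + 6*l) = c^3 + 12*c^2*l + 41*c*l^2 + 30*l^3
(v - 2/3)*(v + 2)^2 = v^3 + 10*v^2/3 + 4*v/3 - 8/3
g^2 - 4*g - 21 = (g - 7)*(g + 3)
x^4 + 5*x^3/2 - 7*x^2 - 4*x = x*(x - 2)*(x + 1/2)*(x + 4)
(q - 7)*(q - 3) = q^2 - 10*q + 21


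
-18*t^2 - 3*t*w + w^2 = (-6*t + w)*(3*t + w)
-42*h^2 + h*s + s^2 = (-6*h + s)*(7*h + s)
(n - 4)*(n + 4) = n^2 - 16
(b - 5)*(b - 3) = b^2 - 8*b + 15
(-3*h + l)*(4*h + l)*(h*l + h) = -12*h^3*l - 12*h^3 + h^2*l^2 + h^2*l + h*l^3 + h*l^2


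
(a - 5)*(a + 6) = a^2 + a - 30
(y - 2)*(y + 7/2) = y^2 + 3*y/2 - 7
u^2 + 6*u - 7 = (u - 1)*(u + 7)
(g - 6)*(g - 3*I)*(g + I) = g^3 - 6*g^2 - 2*I*g^2 + 3*g + 12*I*g - 18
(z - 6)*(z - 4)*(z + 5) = z^3 - 5*z^2 - 26*z + 120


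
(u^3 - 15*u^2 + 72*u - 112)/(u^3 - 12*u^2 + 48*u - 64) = (u - 7)/(u - 4)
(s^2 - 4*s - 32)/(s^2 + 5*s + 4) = (s - 8)/(s + 1)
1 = 1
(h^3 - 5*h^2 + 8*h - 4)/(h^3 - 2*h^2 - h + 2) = (h - 2)/(h + 1)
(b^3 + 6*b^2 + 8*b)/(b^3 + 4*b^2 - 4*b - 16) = b/(b - 2)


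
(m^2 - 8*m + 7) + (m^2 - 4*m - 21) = 2*m^2 - 12*m - 14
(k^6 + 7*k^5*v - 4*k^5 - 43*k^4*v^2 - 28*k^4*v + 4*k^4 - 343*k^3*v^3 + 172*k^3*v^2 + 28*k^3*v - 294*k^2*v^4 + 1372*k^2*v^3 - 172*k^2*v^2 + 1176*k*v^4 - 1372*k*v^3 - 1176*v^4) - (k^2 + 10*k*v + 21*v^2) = k^6 + 7*k^5*v - 4*k^5 - 43*k^4*v^2 - 28*k^4*v + 4*k^4 - 343*k^3*v^3 + 172*k^3*v^2 + 28*k^3*v - 294*k^2*v^4 + 1372*k^2*v^3 - 172*k^2*v^2 - k^2 + 1176*k*v^4 - 1372*k*v^3 - 10*k*v - 1176*v^4 - 21*v^2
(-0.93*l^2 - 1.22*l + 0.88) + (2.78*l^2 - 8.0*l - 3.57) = 1.85*l^2 - 9.22*l - 2.69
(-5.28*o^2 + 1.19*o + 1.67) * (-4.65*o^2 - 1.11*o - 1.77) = 24.552*o^4 + 0.327300000000001*o^3 + 0.2592*o^2 - 3.96*o - 2.9559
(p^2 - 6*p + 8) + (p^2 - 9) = 2*p^2 - 6*p - 1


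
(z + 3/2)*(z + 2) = z^2 + 7*z/2 + 3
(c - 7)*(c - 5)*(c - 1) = c^3 - 13*c^2 + 47*c - 35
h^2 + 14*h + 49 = (h + 7)^2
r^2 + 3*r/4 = r*(r + 3/4)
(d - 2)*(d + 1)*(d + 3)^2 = d^4 + 5*d^3 + d^2 - 21*d - 18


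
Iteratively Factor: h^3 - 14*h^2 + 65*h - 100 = (h - 4)*(h^2 - 10*h + 25) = (h - 5)*(h - 4)*(h - 5)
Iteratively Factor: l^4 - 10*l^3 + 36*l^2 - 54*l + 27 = (l - 1)*(l^3 - 9*l^2 + 27*l - 27) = (l - 3)*(l - 1)*(l^2 - 6*l + 9) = (l - 3)^2*(l - 1)*(l - 3)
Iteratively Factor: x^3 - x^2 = (x - 1)*(x^2) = x*(x - 1)*(x)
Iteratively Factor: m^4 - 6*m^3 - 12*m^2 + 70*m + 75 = (m + 3)*(m^3 - 9*m^2 + 15*m + 25) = (m - 5)*(m + 3)*(m^2 - 4*m - 5) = (m - 5)^2*(m + 3)*(m + 1)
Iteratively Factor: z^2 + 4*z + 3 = (z + 1)*(z + 3)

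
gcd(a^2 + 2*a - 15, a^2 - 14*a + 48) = 1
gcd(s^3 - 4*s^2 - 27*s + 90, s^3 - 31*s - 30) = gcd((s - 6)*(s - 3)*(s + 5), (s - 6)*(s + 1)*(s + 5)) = s^2 - s - 30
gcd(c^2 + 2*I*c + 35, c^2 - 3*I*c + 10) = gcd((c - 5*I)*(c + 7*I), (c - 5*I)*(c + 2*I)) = c - 5*I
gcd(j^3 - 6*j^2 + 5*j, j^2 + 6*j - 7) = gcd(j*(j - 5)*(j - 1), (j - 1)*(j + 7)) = j - 1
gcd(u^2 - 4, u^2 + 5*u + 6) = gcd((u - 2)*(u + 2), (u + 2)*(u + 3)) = u + 2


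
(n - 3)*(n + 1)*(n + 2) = n^3 - 7*n - 6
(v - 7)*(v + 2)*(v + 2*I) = v^3 - 5*v^2 + 2*I*v^2 - 14*v - 10*I*v - 28*I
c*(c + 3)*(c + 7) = c^3 + 10*c^2 + 21*c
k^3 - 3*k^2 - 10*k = k*(k - 5)*(k + 2)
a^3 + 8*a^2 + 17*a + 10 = (a + 1)*(a + 2)*(a + 5)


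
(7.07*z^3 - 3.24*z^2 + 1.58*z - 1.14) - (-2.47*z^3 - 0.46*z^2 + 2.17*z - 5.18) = 9.54*z^3 - 2.78*z^2 - 0.59*z + 4.04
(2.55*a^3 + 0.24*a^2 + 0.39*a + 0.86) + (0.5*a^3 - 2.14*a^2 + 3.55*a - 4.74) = 3.05*a^3 - 1.9*a^2 + 3.94*a - 3.88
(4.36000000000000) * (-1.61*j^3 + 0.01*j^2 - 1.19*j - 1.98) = -7.0196*j^3 + 0.0436*j^2 - 5.1884*j - 8.6328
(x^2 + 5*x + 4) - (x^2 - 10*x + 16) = 15*x - 12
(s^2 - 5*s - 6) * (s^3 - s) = s^5 - 5*s^4 - 7*s^3 + 5*s^2 + 6*s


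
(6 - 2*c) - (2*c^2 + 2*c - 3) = -2*c^2 - 4*c + 9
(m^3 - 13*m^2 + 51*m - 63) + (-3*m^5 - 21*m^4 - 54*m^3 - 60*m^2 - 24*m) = -3*m^5 - 21*m^4 - 53*m^3 - 73*m^2 + 27*m - 63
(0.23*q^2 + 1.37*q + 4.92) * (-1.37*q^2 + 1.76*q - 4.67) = -0.3151*q^4 - 1.4721*q^3 - 5.4033*q^2 + 2.2613*q - 22.9764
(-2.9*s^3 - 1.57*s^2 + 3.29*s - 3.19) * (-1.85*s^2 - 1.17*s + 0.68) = 5.365*s^5 + 6.2975*s^4 - 6.2216*s^3 + 0.9846*s^2 + 5.9695*s - 2.1692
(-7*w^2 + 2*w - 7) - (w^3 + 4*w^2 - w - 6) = -w^3 - 11*w^2 + 3*w - 1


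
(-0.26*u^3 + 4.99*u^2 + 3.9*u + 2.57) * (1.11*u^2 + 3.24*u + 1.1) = -0.2886*u^5 + 4.6965*u^4 + 20.2106*u^3 + 20.9777*u^2 + 12.6168*u + 2.827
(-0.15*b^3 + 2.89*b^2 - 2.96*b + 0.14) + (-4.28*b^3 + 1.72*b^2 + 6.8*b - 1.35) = -4.43*b^3 + 4.61*b^2 + 3.84*b - 1.21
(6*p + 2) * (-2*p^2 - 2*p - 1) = -12*p^3 - 16*p^2 - 10*p - 2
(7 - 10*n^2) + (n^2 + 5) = 12 - 9*n^2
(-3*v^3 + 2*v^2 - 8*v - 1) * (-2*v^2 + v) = 6*v^5 - 7*v^4 + 18*v^3 - 6*v^2 - v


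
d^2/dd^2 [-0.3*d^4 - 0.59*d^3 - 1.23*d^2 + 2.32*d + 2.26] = -3.6*d^2 - 3.54*d - 2.46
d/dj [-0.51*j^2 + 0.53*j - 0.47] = 0.53 - 1.02*j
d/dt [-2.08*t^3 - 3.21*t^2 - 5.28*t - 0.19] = -6.24*t^2 - 6.42*t - 5.28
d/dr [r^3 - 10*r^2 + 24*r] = 3*r^2 - 20*r + 24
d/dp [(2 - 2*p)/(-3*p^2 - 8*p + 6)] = 2*(-3*p^2 + 6*p + 2)/(9*p^4 + 48*p^3 + 28*p^2 - 96*p + 36)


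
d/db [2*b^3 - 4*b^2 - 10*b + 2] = 6*b^2 - 8*b - 10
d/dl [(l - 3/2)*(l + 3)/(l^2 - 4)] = (-3*l^2/2 + l - 6)/(l^4 - 8*l^2 + 16)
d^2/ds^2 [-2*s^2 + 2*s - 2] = -4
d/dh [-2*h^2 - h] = -4*h - 1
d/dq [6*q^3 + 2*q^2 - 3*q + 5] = 18*q^2 + 4*q - 3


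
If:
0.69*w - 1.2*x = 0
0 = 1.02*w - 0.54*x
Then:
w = 0.00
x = 0.00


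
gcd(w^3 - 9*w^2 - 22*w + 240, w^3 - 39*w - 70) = w + 5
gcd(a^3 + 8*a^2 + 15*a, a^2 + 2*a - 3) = a + 3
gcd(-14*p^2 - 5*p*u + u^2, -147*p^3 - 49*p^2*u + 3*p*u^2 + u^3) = 7*p - u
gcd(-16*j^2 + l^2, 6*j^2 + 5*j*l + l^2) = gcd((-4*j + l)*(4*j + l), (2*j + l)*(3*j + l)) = 1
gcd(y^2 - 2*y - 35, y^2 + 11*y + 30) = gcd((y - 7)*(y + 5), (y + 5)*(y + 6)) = y + 5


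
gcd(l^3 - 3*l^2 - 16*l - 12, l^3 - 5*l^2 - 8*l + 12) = l^2 - 4*l - 12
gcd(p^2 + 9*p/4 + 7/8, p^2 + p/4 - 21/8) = p + 7/4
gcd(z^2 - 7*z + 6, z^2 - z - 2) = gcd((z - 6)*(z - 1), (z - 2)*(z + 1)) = 1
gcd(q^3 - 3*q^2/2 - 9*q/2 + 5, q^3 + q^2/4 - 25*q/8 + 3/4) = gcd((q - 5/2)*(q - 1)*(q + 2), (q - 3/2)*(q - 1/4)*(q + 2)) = q + 2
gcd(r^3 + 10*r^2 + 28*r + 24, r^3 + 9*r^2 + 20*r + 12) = r^2 + 8*r + 12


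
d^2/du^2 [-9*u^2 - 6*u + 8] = -18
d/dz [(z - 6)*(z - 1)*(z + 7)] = 3*z^2 - 43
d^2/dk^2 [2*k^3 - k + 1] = 12*k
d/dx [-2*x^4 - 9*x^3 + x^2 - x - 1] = -8*x^3 - 27*x^2 + 2*x - 1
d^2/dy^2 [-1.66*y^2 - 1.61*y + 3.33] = -3.32000000000000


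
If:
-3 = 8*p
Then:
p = -3/8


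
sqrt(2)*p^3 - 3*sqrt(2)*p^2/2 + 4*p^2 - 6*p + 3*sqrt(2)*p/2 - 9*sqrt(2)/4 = (p - 3/2)*(p + 3*sqrt(2)/2)*(sqrt(2)*p + 1)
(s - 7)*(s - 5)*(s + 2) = s^3 - 10*s^2 + 11*s + 70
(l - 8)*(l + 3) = l^2 - 5*l - 24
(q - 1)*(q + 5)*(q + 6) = q^3 + 10*q^2 + 19*q - 30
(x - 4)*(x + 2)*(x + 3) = x^3 + x^2 - 14*x - 24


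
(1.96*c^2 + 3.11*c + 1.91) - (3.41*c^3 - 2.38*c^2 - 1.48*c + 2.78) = -3.41*c^3 + 4.34*c^2 + 4.59*c - 0.87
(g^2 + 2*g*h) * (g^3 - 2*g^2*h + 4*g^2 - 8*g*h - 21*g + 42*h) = g^5 + 4*g^4 - 4*g^3*h^2 - 21*g^3 - 16*g^2*h^2 + 84*g*h^2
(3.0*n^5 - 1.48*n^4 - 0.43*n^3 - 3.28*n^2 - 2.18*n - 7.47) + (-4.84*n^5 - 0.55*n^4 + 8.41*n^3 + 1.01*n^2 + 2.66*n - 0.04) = -1.84*n^5 - 2.03*n^4 + 7.98*n^3 - 2.27*n^2 + 0.48*n - 7.51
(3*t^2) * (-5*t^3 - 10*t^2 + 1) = -15*t^5 - 30*t^4 + 3*t^2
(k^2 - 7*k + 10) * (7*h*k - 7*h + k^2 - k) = 7*h*k^3 - 56*h*k^2 + 119*h*k - 70*h + k^4 - 8*k^3 + 17*k^2 - 10*k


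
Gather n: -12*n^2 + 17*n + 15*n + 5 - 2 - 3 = -12*n^2 + 32*n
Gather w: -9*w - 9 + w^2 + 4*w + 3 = w^2 - 5*w - 6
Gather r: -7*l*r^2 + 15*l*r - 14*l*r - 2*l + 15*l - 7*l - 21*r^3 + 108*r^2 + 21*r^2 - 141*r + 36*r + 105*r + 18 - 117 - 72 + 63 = l*r + 6*l - 21*r^3 + r^2*(129 - 7*l) - 108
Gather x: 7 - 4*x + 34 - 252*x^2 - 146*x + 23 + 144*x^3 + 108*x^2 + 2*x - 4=144*x^3 - 144*x^2 - 148*x + 60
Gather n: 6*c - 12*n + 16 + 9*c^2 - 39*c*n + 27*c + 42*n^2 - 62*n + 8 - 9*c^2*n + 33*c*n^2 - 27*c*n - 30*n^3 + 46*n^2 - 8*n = 9*c^2 + 33*c - 30*n^3 + n^2*(33*c + 88) + n*(-9*c^2 - 66*c - 82) + 24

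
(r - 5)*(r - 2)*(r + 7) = r^3 - 39*r + 70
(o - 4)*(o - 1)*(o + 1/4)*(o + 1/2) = o^4 - 17*o^3/4 + 3*o^2/8 + 19*o/8 + 1/2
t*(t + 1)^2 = t^3 + 2*t^2 + t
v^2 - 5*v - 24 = (v - 8)*(v + 3)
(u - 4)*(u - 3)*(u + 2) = u^3 - 5*u^2 - 2*u + 24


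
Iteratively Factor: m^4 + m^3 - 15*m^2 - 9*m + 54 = (m + 3)*(m^3 - 2*m^2 - 9*m + 18) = (m - 2)*(m + 3)*(m^2 - 9) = (m - 2)*(m + 3)^2*(m - 3)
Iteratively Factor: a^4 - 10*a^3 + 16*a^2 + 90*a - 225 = (a + 3)*(a^3 - 13*a^2 + 55*a - 75) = (a - 5)*(a + 3)*(a^2 - 8*a + 15) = (a - 5)^2*(a + 3)*(a - 3)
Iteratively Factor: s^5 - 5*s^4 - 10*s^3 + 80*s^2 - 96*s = (s)*(s^4 - 5*s^3 - 10*s^2 + 80*s - 96) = s*(s - 2)*(s^3 - 3*s^2 - 16*s + 48) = s*(s - 3)*(s - 2)*(s^2 - 16) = s*(s - 4)*(s - 3)*(s - 2)*(s + 4)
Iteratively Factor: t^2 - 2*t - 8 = (t - 4)*(t + 2)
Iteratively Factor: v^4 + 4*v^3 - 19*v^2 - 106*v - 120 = (v - 5)*(v^3 + 9*v^2 + 26*v + 24) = (v - 5)*(v + 3)*(v^2 + 6*v + 8) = (v - 5)*(v + 2)*(v + 3)*(v + 4)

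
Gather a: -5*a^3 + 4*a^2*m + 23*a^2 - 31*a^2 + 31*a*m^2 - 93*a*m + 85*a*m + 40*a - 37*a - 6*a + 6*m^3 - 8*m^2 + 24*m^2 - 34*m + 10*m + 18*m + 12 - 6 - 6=-5*a^3 + a^2*(4*m - 8) + a*(31*m^2 - 8*m - 3) + 6*m^3 + 16*m^2 - 6*m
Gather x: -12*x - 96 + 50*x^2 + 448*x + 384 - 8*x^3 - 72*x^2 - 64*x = -8*x^3 - 22*x^2 + 372*x + 288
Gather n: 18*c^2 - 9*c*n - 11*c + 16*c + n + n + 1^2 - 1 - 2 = 18*c^2 + 5*c + n*(2 - 9*c) - 2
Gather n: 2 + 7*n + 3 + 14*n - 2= 21*n + 3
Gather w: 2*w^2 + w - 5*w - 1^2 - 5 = 2*w^2 - 4*w - 6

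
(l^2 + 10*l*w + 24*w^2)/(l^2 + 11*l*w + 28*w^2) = (l + 6*w)/(l + 7*w)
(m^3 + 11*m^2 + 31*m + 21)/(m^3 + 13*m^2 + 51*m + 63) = (m + 1)/(m + 3)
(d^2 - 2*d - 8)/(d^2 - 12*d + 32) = (d + 2)/(d - 8)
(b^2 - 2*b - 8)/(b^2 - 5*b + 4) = (b + 2)/(b - 1)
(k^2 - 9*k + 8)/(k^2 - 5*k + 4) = (k - 8)/(k - 4)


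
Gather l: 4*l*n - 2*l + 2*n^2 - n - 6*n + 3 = l*(4*n - 2) + 2*n^2 - 7*n + 3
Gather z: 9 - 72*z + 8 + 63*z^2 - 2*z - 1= 63*z^2 - 74*z + 16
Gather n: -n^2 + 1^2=1 - n^2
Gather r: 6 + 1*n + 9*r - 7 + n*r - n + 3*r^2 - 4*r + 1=3*r^2 + r*(n + 5)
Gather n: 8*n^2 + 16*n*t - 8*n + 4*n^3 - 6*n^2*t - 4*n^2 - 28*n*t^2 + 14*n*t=4*n^3 + n^2*(4 - 6*t) + n*(-28*t^2 + 30*t - 8)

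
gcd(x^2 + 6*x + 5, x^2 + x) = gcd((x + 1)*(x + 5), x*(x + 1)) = x + 1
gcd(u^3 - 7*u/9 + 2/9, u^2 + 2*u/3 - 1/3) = u^2 + 2*u/3 - 1/3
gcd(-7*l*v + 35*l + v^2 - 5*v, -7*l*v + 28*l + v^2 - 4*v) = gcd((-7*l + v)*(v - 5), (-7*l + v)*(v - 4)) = -7*l + v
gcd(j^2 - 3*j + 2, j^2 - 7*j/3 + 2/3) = j - 2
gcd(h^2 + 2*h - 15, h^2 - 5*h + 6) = h - 3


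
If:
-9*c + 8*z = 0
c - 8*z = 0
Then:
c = 0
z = 0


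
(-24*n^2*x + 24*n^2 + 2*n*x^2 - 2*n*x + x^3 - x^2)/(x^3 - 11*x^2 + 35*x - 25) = (-24*n^2 + 2*n*x + x^2)/(x^2 - 10*x + 25)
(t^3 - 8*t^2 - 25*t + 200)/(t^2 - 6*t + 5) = (t^2 - 3*t - 40)/(t - 1)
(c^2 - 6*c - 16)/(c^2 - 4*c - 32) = (c + 2)/(c + 4)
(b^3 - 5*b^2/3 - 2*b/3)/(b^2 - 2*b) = b + 1/3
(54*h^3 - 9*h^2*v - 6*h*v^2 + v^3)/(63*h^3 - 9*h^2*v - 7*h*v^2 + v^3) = (-6*h + v)/(-7*h + v)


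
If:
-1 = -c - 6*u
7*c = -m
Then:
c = 1 - 6*u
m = 42*u - 7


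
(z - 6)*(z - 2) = z^2 - 8*z + 12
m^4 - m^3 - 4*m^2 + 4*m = m*(m - 2)*(m - 1)*(m + 2)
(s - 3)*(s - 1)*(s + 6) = s^3 + 2*s^2 - 21*s + 18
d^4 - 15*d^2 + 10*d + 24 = (d - 3)*(d - 2)*(d + 1)*(d + 4)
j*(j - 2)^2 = j^3 - 4*j^2 + 4*j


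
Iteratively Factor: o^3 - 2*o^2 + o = (o - 1)*(o^2 - o) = (o - 1)^2*(o)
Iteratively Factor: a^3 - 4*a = (a + 2)*(a^2 - 2*a) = a*(a + 2)*(a - 2)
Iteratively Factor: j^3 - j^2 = (j)*(j^2 - j) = j*(j - 1)*(j)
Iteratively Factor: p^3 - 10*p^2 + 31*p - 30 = (p - 3)*(p^2 - 7*p + 10) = (p - 5)*(p - 3)*(p - 2)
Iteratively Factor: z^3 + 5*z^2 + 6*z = (z)*(z^2 + 5*z + 6) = z*(z + 2)*(z + 3)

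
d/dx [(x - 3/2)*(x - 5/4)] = 2*x - 11/4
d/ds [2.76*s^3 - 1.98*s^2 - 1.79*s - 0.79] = 8.28*s^2 - 3.96*s - 1.79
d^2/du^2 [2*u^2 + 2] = 4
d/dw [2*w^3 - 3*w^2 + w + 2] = 6*w^2 - 6*w + 1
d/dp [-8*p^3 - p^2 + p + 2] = -24*p^2 - 2*p + 1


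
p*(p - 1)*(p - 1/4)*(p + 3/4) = p^4 - p^3/2 - 11*p^2/16 + 3*p/16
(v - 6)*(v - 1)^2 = v^3 - 8*v^2 + 13*v - 6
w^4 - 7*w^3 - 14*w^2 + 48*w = w*(w - 8)*(w - 2)*(w + 3)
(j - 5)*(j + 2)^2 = j^3 - j^2 - 16*j - 20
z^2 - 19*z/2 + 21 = (z - 6)*(z - 7/2)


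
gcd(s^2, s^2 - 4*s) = s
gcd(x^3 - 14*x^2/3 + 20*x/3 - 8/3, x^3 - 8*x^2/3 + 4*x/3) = x^2 - 8*x/3 + 4/3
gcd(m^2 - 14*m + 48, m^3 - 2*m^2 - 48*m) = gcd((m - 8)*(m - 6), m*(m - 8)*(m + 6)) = m - 8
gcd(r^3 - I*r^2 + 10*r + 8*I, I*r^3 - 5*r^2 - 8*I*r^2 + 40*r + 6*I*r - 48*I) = 1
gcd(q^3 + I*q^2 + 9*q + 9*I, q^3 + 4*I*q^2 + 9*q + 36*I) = q^2 + 9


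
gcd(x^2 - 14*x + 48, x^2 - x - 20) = 1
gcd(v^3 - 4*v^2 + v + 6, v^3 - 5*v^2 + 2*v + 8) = v^2 - v - 2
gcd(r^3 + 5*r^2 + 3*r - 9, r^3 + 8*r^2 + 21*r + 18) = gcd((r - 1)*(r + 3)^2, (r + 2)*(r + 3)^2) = r^2 + 6*r + 9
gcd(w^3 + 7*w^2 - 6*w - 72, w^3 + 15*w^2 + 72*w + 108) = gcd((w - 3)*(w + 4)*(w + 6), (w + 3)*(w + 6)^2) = w + 6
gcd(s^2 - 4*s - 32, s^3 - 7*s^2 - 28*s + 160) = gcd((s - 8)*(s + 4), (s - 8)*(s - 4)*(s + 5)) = s - 8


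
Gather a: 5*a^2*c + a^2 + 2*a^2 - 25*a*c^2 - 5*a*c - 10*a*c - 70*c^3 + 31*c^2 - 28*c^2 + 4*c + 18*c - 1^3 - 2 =a^2*(5*c + 3) + a*(-25*c^2 - 15*c) - 70*c^3 + 3*c^2 + 22*c - 3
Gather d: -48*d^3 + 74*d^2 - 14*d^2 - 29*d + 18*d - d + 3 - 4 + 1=-48*d^3 + 60*d^2 - 12*d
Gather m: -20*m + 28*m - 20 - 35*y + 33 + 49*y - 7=8*m + 14*y + 6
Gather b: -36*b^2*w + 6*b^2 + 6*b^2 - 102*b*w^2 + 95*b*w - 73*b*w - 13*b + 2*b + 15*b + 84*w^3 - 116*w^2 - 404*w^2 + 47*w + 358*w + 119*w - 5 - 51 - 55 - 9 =b^2*(12 - 36*w) + b*(-102*w^2 + 22*w + 4) + 84*w^3 - 520*w^2 + 524*w - 120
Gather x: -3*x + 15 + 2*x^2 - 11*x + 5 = 2*x^2 - 14*x + 20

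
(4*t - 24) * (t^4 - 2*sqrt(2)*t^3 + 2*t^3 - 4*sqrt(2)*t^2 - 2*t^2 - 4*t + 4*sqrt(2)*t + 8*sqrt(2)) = 4*t^5 - 16*t^4 - 8*sqrt(2)*t^4 - 56*t^3 + 32*sqrt(2)*t^3 + 32*t^2 + 112*sqrt(2)*t^2 - 64*sqrt(2)*t + 96*t - 192*sqrt(2)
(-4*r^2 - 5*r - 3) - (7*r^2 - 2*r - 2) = -11*r^2 - 3*r - 1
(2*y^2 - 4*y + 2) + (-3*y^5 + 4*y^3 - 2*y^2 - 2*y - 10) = -3*y^5 + 4*y^3 - 6*y - 8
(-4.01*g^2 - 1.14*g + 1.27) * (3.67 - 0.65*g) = 2.6065*g^3 - 13.9757*g^2 - 5.0093*g + 4.6609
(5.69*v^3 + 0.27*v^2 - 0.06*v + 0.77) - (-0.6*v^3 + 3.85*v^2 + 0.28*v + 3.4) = 6.29*v^3 - 3.58*v^2 - 0.34*v - 2.63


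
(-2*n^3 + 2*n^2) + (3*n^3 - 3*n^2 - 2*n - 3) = n^3 - n^2 - 2*n - 3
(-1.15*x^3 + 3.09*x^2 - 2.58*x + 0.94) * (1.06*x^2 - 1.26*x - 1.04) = -1.219*x^5 + 4.7244*x^4 - 5.4322*x^3 + 1.0336*x^2 + 1.4988*x - 0.9776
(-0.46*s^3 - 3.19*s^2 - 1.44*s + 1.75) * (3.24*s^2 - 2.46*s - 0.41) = -1.4904*s^5 - 9.204*s^4 + 3.3704*s^3 + 10.5203*s^2 - 3.7146*s - 0.7175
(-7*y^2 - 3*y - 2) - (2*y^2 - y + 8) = -9*y^2 - 2*y - 10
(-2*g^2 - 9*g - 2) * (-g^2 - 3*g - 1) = 2*g^4 + 15*g^3 + 31*g^2 + 15*g + 2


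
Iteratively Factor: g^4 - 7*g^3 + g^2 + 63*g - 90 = (g - 3)*(g^3 - 4*g^2 - 11*g + 30) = (g - 5)*(g - 3)*(g^2 + g - 6) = (g - 5)*(g - 3)*(g + 3)*(g - 2)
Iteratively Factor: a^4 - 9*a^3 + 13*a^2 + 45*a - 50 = (a - 5)*(a^3 - 4*a^2 - 7*a + 10) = (a - 5)^2*(a^2 + a - 2) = (a - 5)^2*(a + 2)*(a - 1)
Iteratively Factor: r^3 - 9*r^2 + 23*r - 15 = (r - 1)*(r^2 - 8*r + 15) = (r - 3)*(r - 1)*(r - 5)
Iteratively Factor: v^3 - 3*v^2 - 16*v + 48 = (v - 3)*(v^2 - 16) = (v - 3)*(v + 4)*(v - 4)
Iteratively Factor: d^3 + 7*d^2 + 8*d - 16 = (d + 4)*(d^2 + 3*d - 4) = (d - 1)*(d + 4)*(d + 4)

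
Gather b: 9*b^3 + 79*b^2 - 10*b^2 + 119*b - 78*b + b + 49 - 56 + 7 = 9*b^3 + 69*b^2 + 42*b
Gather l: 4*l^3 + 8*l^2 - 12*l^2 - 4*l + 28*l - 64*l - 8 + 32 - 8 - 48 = 4*l^3 - 4*l^2 - 40*l - 32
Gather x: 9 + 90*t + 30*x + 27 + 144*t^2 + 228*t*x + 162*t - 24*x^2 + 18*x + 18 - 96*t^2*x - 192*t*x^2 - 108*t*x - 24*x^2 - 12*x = 144*t^2 + 252*t + x^2*(-192*t - 48) + x*(-96*t^2 + 120*t + 36) + 54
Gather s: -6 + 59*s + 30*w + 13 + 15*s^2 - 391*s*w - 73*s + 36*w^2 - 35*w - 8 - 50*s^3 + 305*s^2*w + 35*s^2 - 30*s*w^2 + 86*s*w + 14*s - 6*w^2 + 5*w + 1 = -50*s^3 + s^2*(305*w + 50) + s*(-30*w^2 - 305*w) + 30*w^2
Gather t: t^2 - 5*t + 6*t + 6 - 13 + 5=t^2 + t - 2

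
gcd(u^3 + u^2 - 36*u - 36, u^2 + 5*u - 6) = u + 6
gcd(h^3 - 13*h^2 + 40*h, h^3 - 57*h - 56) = h - 8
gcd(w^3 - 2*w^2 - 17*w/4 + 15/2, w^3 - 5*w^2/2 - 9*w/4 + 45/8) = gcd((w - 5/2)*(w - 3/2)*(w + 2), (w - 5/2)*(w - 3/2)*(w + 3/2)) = w^2 - 4*w + 15/4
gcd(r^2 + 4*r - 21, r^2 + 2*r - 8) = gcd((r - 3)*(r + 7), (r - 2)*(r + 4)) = 1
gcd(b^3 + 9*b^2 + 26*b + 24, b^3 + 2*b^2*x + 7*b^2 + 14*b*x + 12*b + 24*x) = b^2 + 7*b + 12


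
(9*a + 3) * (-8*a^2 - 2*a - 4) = -72*a^3 - 42*a^2 - 42*a - 12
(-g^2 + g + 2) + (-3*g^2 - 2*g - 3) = -4*g^2 - g - 1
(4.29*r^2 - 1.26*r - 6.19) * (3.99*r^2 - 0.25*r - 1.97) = 17.1171*r^4 - 6.0999*r^3 - 32.8344*r^2 + 4.0297*r + 12.1943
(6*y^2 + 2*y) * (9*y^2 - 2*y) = 54*y^4 + 6*y^3 - 4*y^2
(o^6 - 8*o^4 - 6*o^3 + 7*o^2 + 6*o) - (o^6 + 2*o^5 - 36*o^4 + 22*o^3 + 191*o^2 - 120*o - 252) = -2*o^5 + 28*o^4 - 28*o^3 - 184*o^2 + 126*o + 252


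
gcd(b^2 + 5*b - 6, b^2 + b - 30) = b + 6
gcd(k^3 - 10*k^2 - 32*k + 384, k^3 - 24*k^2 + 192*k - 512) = k^2 - 16*k + 64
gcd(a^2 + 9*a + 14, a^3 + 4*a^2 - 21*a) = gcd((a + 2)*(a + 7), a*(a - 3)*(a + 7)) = a + 7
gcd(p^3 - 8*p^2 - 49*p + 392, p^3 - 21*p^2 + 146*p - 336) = p^2 - 15*p + 56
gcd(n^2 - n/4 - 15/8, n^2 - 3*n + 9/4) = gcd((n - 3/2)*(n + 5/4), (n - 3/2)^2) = n - 3/2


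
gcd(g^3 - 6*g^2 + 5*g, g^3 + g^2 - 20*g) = g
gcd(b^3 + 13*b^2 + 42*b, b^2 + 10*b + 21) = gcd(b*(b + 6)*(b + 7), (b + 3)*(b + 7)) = b + 7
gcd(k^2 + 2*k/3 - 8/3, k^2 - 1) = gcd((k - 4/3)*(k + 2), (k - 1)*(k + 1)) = 1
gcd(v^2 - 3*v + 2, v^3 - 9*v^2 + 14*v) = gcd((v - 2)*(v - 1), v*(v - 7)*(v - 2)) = v - 2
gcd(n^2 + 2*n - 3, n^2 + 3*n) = n + 3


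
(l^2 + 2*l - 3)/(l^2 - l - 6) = (-l^2 - 2*l + 3)/(-l^2 + l + 6)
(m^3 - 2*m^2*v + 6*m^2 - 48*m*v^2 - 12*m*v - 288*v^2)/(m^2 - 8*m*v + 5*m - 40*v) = (m^2 + 6*m*v + 6*m + 36*v)/(m + 5)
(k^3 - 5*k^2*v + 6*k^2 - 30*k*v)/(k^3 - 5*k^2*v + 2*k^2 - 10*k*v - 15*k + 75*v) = k*(k + 6)/(k^2 + 2*k - 15)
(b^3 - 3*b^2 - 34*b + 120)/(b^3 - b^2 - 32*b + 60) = (b - 4)/(b - 2)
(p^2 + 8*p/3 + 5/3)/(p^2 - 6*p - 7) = (p + 5/3)/(p - 7)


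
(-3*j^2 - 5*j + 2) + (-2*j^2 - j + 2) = -5*j^2 - 6*j + 4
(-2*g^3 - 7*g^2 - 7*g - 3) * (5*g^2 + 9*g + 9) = -10*g^5 - 53*g^4 - 116*g^3 - 141*g^2 - 90*g - 27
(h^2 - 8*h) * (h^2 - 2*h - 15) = h^4 - 10*h^3 + h^2 + 120*h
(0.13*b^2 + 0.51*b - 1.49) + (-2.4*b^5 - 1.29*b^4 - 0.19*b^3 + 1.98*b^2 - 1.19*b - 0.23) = -2.4*b^5 - 1.29*b^4 - 0.19*b^3 + 2.11*b^2 - 0.68*b - 1.72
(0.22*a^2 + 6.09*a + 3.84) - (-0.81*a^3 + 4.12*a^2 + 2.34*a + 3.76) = 0.81*a^3 - 3.9*a^2 + 3.75*a + 0.0800000000000001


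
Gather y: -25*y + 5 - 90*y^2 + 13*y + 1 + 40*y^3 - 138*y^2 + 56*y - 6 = 40*y^3 - 228*y^2 + 44*y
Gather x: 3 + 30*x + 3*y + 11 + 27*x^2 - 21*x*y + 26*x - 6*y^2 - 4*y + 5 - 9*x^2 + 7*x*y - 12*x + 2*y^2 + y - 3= 18*x^2 + x*(44 - 14*y) - 4*y^2 + 16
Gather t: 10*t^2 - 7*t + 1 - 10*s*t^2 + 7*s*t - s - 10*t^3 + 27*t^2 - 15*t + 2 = -s - 10*t^3 + t^2*(37 - 10*s) + t*(7*s - 22) + 3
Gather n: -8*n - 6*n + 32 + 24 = 56 - 14*n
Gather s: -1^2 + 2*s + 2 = 2*s + 1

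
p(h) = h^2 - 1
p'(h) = 2*h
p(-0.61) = -0.63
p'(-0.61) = -1.22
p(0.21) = -0.96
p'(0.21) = 0.42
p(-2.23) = 3.97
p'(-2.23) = -4.46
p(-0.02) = -1.00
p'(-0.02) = -0.04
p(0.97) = -0.06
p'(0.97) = 1.94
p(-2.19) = 3.80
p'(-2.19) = -4.38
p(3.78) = 13.29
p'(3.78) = 7.56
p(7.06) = 48.84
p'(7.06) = 14.12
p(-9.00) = 80.00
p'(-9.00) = -18.00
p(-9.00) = 80.00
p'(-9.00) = -18.00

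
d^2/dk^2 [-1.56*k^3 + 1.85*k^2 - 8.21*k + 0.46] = 3.7 - 9.36*k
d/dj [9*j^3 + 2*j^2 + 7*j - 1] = 27*j^2 + 4*j + 7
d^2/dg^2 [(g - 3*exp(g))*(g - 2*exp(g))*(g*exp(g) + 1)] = g^3*exp(g) - 20*g^2*exp(2*g) + 6*g^2*exp(g) + 54*g*exp(3*g) - 40*g*exp(2*g) + g*exp(g) + 36*exp(3*g) + 14*exp(2*g) - 10*exp(g) + 2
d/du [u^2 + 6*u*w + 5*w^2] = 2*u + 6*w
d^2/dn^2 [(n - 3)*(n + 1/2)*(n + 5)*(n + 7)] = 12*n^2 + 57*n + 7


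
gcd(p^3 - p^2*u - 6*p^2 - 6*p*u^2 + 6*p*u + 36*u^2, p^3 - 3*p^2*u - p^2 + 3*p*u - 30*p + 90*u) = p^2 - 3*p*u - 6*p + 18*u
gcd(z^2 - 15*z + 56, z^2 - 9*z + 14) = z - 7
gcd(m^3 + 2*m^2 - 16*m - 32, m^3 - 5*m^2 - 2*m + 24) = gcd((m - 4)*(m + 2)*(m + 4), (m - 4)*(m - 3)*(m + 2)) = m^2 - 2*m - 8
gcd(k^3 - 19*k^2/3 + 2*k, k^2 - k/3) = k^2 - k/3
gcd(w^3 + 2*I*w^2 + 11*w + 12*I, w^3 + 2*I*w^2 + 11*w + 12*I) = w^3 + 2*I*w^2 + 11*w + 12*I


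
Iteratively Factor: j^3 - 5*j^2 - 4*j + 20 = (j - 2)*(j^2 - 3*j - 10) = (j - 2)*(j + 2)*(j - 5)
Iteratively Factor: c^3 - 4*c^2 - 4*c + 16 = (c - 2)*(c^2 - 2*c - 8) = (c - 2)*(c + 2)*(c - 4)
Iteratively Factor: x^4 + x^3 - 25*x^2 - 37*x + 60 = (x + 4)*(x^3 - 3*x^2 - 13*x + 15) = (x - 5)*(x + 4)*(x^2 + 2*x - 3) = (x - 5)*(x - 1)*(x + 4)*(x + 3)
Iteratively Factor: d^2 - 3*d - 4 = (d - 4)*(d + 1)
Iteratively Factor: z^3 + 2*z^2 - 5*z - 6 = (z + 3)*(z^2 - z - 2) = (z + 1)*(z + 3)*(z - 2)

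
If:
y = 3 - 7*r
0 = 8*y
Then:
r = 3/7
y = 0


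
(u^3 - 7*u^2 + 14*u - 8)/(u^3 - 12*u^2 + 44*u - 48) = (u - 1)/(u - 6)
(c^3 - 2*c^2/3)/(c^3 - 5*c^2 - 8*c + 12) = c^2*(c - 2/3)/(c^3 - 5*c^2 - 8*c + 12)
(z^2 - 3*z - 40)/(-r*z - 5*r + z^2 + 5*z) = (z - 8)/(-r + z)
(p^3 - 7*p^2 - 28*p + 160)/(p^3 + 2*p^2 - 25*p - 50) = (p^2 - 12*p + 32)/(p^2 - 3*p - 10)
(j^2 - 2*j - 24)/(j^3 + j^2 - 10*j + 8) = (j - 6)/(j^2 - 3*j + 2)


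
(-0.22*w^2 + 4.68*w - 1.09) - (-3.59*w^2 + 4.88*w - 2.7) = 3.37*w^2 - 0.2*w + 1.61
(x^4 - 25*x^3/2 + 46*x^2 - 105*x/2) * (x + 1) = x^5 - 23*x^4/2 + 67*x^3/2 - 13*x^2/2 - 105*x/2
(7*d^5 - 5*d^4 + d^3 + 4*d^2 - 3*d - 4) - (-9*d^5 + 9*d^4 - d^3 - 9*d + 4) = 16*d^5 - 14*d^4 + 2*d^3 + 4*d^2 + 6*d - 8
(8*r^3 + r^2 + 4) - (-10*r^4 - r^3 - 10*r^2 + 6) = 10*r^4 + 9*r^3 + 11*r^2 - 2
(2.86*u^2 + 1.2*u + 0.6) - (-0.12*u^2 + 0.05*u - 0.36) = 2.98*u^2 + 1.15*u + 0.96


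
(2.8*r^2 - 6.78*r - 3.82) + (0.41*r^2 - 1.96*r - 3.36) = 3.21*r^2 - 8.74*r - 7.18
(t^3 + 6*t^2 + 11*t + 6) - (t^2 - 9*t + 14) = t^3 + 5*t^2 + 20*t - 8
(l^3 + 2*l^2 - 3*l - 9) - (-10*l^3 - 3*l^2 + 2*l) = 11*l^3 + 5*l^2 - 5*l - 9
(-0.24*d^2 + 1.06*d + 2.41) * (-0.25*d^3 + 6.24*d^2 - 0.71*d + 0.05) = 0.06*d^5 - 1.7626*d^4 + 6.1823*d^3 + 14.2738*d^2 - 1.6581*d + 0.1205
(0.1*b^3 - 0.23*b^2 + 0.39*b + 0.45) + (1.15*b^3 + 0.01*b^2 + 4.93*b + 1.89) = 1.25*b^3 - 0.22*b^2 + 5.32*b + 2.34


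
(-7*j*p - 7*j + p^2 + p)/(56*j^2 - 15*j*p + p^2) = (p + 1)/(-8*j + p)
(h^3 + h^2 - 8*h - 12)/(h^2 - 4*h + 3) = (h^2 + 4*h + 4)/(h - 1)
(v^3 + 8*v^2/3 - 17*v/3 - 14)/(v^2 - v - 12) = (3*v^2 - v - 14)/(3*(v - 4))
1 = 1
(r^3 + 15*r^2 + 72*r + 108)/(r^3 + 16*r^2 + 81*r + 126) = (r + 6)/(r + 7)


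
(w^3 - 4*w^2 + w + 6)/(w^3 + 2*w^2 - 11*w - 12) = (w - 2)/(w + 4)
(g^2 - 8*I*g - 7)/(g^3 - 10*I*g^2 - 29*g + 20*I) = (g - 7*I)/(g^2 - 9*I*g - 20)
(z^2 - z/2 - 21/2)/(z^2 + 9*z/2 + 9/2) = (2*z - 7)/(2*z + 3)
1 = 1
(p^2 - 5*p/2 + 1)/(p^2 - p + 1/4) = 2*(p - 2)/(2*p - 1)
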